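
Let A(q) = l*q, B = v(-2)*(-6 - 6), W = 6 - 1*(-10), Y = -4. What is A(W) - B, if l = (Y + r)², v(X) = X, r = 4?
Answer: -24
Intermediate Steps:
W = 16 (W = 6 + 10 = 16)
l = 0 (l = (-4 + 4)² = 0² = 0)
B = 24 (B = -2*(-6 - 6) = -2*(-12) = 24)
A(q) = 0 (A(q) = 0*q = 0)
A(W) - B = 0 - 1*24 = 0 - 24 = -24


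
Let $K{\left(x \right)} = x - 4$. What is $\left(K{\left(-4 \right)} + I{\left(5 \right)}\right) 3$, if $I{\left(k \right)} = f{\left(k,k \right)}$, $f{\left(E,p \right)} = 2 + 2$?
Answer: $-12$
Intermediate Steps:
$f{\left(E,p \right)} = 4$
$I{\left(k \right)} = 4$
$K{\left(x \right)} = -4 + x$
$\left(K{\left(-4 \right)} + I{\left(5 \right)}\right) 3 = \left(\left(-4 - 4\right) + 4\right) 3 = \left(-8 + 4\right) 3 = \left(-4\right) 3 = -12$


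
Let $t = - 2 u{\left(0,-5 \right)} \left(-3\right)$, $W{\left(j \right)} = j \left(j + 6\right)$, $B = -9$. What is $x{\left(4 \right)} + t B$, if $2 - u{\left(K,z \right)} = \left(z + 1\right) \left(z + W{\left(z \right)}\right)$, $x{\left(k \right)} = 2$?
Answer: $2054$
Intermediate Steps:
$W{\left(j \right)} = j \left(6 + j\right)$
$u{\left(K,z \right)} = 2 - \left(1 + z\right) \left(z + z \left(6 + z\right)\right)$ ($u{\left(K,z \right)} = 2 - \left(z + 1\right) \left(z + z \left(6 + z\right)\right) = 2 - \left(1 + z\right) \left(z + z \left(6 + z\right)\right)$)
$t = -228$ ($t = - 2 \left(2 - \left(-5\right)^{3} - 8 \left(-5\right)^{2} - -35\right) \left(-3\right) = - 2 \left(2 - -125 - 200 + 35\right) \left(-3\right) = - 2 \left(2 + 125 - 200 + 35\right) \left(-3\right) = \left(-2\right) \left(-38\right) \left(-3\right) = 76 \left(-3\right) = -228$)
$x{\left(4 \right)} + t B = 2 - -2052 = 2 + 2052 = 2054$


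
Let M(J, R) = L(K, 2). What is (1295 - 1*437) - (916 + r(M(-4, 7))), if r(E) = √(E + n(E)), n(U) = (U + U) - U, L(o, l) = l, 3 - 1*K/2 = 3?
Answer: -60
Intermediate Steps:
K = 0 (K = 6 - 2*3 = 6 - 6 = 0)
n(U) = U (n(U) = 2*U - U = U)
M(J, R) = 2
r(E) = √2*√E (r(E) = √(E + E) = √(2*E) = √2*√E)
(1295 - 1*437) - (916 + r(M(-4, 7))) = (1295 - 1*437) - (916 + √2*√2) = (1295 - 437) - (916 + 2) = 858 - 1*918 = 858 - 918 = -60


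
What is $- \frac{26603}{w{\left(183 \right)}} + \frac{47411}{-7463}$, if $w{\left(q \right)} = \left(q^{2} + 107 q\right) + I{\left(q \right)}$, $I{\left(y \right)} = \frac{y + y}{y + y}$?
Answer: $- \frac{2714687370}{396068873} \approx -6.8541$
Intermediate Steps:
$I{\left(y \right)} = 1$ ($I{\left(y \right)} = \frac{2 y}{2 y} = 2 y \frac{1}{2 y} = 1$)
$w{\left(q \right)} = 1 + q^{2} + 107 q$ ($w{\left(q \right)} = \left(q^{2} + 107 q\right) + 1 = 1 + q^{2} + 107 q$)
$- \frac{26603}{w{\left(183 \right)}} + \frac{47411}{-7463} = - \frac{26603}{1 + 183^{2} + 107 \cdot 183} + \frac{47411}{-7463} = - \frac{26603}{1 + 33489 + 19581} + 47411 \left(- \frac{1}{7463}\right) = - \frac{26603}{53071} - \frac{47411}{7463} = - \frac{2714687370}{396068873}$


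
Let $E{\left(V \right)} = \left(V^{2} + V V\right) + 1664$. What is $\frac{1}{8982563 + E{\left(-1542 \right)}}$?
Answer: $\frac{1}{13739755} \approx 7.2782 \cdot 10^{-8}$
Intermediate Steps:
$E{\left(V \right)} = 1664 + 2 V^{2}$ ($E{\left(V \right)} = \left(V^{2} + V^{2}\right) + 1664 = 2 V^{2} + 1664 = 1664 + 2 V^{2}$)
$\frac{1}{8982563 + E{\left(-1542 \right)}} = \frac{1}{8982563 + \left(1664 + 2 \left(-1542\right)^{2}\right)} = \frac{1}{8982563 + \left(1664 + 2 \cdot 2377764\right)} = \frac{1}{8982563 + \left(1664 + 4755528\right)} = \frac{1}{8982563 + 4757192} = \frac{1}{13739755}$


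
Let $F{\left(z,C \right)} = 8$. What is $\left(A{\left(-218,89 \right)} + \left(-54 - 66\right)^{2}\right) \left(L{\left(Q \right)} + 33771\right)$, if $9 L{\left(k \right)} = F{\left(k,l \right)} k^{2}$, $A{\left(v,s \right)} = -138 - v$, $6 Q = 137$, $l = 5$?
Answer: $\frac{40152880720}{81} \approx 4.9571 \cdot 10^{8}$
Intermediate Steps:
$Q = \frac{137}{6}$ ($Q = \frac{1}{6} \cdot 137 = \frac{137}{6} \approx 22.833$)
$L{\left(k \right)} = \frac{8 k^{2}}{9}$
$\left(A{\left(-218,89 \right)} + \left(-54 - 66\right)^{2}\right) \left(L{\left(Q \right)} + 33771\right) = \left(\left(-138 - -218\right) + \left(-54 - 66\right)^{2}\right) \left(\frac{8 \left(\frac{137}{6}\right)^{2}}{9} + 33771\right) = \left(\left(-138 + 218\right) + \left(-120\right)^{2}\right) \left(\frac{8}{9} \cdot \frac{18769}{36} + 33771\right) = \left(80 + 14400\right) \left(\frac{37538}{81} + 33771\right) = 14480 \cdot \frac{2772989}{81} = \frac{40152880720}{81}$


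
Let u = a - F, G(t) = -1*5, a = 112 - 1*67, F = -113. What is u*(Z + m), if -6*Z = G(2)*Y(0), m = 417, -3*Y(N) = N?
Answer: 65886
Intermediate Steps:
Y(N) = -N/3
a = 45 (a = 112 - 67 = 45)
G(t) = -5
Z = 0 (Z = -(-5)*(-1/3*0)/6 = -(-5)*0/6 = -1/6*0 = 0)
u = 158 (u = 45 - 1*(-113) = 45 + 113 = 158)
u*(Z + m) = 158*(0 + 417) = 158*417 = 65886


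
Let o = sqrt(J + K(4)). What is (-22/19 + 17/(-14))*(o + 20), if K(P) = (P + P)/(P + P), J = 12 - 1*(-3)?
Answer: -7572/133 ≈ -56.932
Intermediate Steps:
J = 15 (J = 12 + 3 = 15)
K(P) = 1 (K(P) = (2*P)/((2*P)) = (2*P)*(1/(2*P)) = 1)
o = 4 (o = sqrt(15 + 1) = sqrt(16) = 4)
(-22/19 + 17/(-14))*(o + 20) = (-22/19 + 17/(-14))*(4 + 20) = (-22*1/19 + 17*(-1/14))*24 = (-22/19 - 17/14)*24 = -631/266*24 = -7572/133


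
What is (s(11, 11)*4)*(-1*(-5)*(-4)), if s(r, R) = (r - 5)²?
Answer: -2880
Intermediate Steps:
s(r, R) = (-5 + r)²
(s(11, 11)*4)*(-1*(-5)*(-4)) = ((-5 + 11)²*4)*(-1*(-5)*(-4)) = (6²*4)*(5*(-4)) = (36*4)*(-20) = 144*(-20) = -2880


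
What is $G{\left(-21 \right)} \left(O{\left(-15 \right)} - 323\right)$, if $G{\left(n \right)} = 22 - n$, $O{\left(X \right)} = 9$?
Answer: $-13502$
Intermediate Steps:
$G{\left(-21 \right)} \left(O{\left(-15 \right)} - 323\right) = \left(22 - -21\right) \left(9 - 323\right) = \left(22 + 21\right) \left(-314\right) = 43 \left(-314\right) = -13502$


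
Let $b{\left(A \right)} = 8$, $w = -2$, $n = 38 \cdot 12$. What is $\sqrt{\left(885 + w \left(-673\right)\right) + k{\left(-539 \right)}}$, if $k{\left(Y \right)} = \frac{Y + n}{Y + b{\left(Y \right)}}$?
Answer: $\frac{2 \sqrt{17474974}}{177} \approx 47.235$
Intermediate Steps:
$n = 456$
$k{\left(Y \right)} = \frac{456 + Y}{8 + Y}$ ($k{\left(Y \right)} = \frac{Y + 456}{Y + 8} = \frac{456 + Y}{8 + Y}$)
$\sqrt{\left(885 + w \left(-673\right)\right) + k{\left(-539 \right)}} = \sqrt{\left(885 - -1346\right) + \frac{456 - 539}{8 - 539}} = \sqrt{\left(885 + 1346\right) + \frac{1}{-531} \left(-83\right)} = \sqrt{2231 - - \frac{83}{531}} = \sqrt{2231 + \frac{83}{531}} = \sqrt{\frac{1184744}{531}} = \frac{2 \sqrt{17474974}}{177}$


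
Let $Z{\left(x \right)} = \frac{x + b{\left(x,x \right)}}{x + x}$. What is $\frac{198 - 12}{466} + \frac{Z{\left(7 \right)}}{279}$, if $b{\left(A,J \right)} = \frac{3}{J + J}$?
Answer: $\frac{5109145}{12741372} \approx 0.40099$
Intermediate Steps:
$b{\left(A,J \right)} = \frac{3}{2 J}$
$Z{\left(x \right)} = \frac{x + \frac{3}{2 x}}{2 x}$ ($Z{\left(x \right)} = \frac{x + \frac{3}{2 x}}{x + x} = \frac{x + \frac{3}{2 x}}{2 x}$)
$\frac{198 - 12}{466} + \frac{Z{\left(7 \right)}}{279} = \frac{198 - 12}{466} + \frac{\frac{1}{2} + \frac{3}{4 \cdot 49}}{279} = \left(198 - 12\right) \frac{1}{466} + \left(\frac{1}{2} + \frac{3}{4} \cdot \frac{1}{49}\right) \frac{1}{279} = 186 \cdot \frac{1}{466} + \left(\frac{1}{2} + \frac{3}{196}\right) \frac{1}{279} = \frac{93}{233} + \frac{101}{196} \cdot \frac{1}{279} = \frac{93}{233} + \frac{101}{54684} = \frac{5109145}{12741372}$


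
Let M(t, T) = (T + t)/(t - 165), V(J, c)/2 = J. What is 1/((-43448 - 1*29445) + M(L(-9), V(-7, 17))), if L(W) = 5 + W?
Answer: -169/12318899 ≈ -1.3719e-5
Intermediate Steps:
V(J, c) = 2*J
M(t, T) = (T + t)/(-165 + t)
1/((-43448 - 1*29445) + M(L(-9), V(-7, 17))) = 1/((-43448 - 1*29445) + (2*(-7) + (5 - 9))/(-165 + (5 - 9))) = 1/((-43448 - 29445) + (-14 - 4)/(-165 - 4)) = 1/(-72893 - 18/(-169)) = 1/(-72893 - 1/169*(-18)) = 1/(-72893 + 18/169) = 1/(-12318899/169) = -169/12318899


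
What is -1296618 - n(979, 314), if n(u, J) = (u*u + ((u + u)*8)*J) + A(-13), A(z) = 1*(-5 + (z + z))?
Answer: -7173524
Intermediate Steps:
A(z) = -5 + 2*z (A(z) = 1*(-5 + 2*z) = -5 + 2*z)
n(u, J) = -31 + u² + 16*J*u (n(u, J) = (u*u + ((u + u)*8)*J) + (-5 + 2*(-13)) = (u² + ((2*u)*8)*J) + (-5 - 26) = (u² + (16*u)*J) - 31 = (u² + 16*J*u) - 31 = -31 + u² + 16*J*u)
-1296618 - n(979, 314) = -1296618 - (-31 + 979² + 16*314*979) = -1296618 - (-31 + 958441 + 4918496) = -1296618 - 1*5876906 = -1296618 - 5876906 = -7173524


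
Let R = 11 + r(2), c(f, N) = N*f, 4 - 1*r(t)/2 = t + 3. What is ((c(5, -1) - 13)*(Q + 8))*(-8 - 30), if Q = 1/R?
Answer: 5548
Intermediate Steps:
r(t) = 2 - 2*t (r(t) = 8 - 2*(t + 3) = 8 - 2*(3 + t) = 8 + (-6 - 2*t) = 2 - 2*t)
R = 9 (R = 11 + (2 - 2*2) = 11 + (2 - 4) = 11 - 2 = 9)
Q = ⅑ (Q = 1/9 = ⅑ ≈ 0.11111)
((c(5, -1) - 13)*(Q + 8))*(-8 - 30) = ((-1*5 - 13)*(⅑ + 8))*(-8 - 30) = ((-5 - 13)*(73/9))*(-38) = -18*73/9*(-38) = -146*(-38) = 5548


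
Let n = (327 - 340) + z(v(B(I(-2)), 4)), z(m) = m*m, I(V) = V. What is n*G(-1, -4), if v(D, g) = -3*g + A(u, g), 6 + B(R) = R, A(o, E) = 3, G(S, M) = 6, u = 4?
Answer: 408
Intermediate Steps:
B(R) = -6 + R
v(D, g) = 3 - 3*g (v(D, g) = -3*g + 3 = 3 - 3*g)
z(m) = m**2
n = 68 (n = (327 - 340) + (3 - 3*4)**2 = -13 + (3 - 12)**2 = -13 + (-9)**2 = -13 + 81 = 68)
n*G(-1, -4) = 68*6 = 408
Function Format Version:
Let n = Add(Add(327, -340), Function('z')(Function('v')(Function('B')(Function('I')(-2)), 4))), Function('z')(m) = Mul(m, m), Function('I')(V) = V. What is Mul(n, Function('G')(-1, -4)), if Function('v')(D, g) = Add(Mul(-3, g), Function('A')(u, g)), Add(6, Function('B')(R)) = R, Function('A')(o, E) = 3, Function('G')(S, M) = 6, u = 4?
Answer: 408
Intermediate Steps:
Function('B')(R) = Add(-6, R)
Function('v')(D, g) = Add(3, Mul(-3, g)) (Function('v')(D, g) = Add(Mul(-3, g), 3) = Add(3, Mul(-3, g)))
Function('z')(m) = Pow(m, 2)
n = 68 (n = Add(Add(327, -340), Pow(Add(3, Mul(-3, 4)), 2)) = Add(-13, Pow(Add(3, -12), 2)) = Add(-13, Pow(-9, 2)) = Add(-13, 81) = 68)
Mul(n, Function('G')(-1, -4)) = Mul(68, 6) = 408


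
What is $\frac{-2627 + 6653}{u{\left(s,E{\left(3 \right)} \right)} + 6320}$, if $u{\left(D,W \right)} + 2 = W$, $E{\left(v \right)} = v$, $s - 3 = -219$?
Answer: $\frac{1342}{2107} \approx 0.63692$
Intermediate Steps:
$s = -216$ ($s = 3 - 219 = -216$)
$u{\left(D,W \right)} = -2 + W$
$\frac{-2627 + 6653}{u{\left(s,E{\left(3 \right)} \right)} + 6320} = \frac{-2627 + 6653}{\left(-2 + 3\right) + 6320} = \frac{4026}{1 + 6320} = \frac{4026}{6321} = 4026 \cdot \frac{1}{6321} = \frac{1342}{2107}$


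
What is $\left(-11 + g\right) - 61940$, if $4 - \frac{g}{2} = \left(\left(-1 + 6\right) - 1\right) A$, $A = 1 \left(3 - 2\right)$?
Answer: $-61951$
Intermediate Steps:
$A = 1$ ($A = 1 \cdot 1 = 1$)
$g = 0$ ($g = 8 - 2 \left(\left(-1 + 6\right) - 1\right) 1 = 8 - 2 \left(5 - 1\right) 1 = 8 - 2 \cdot 4 \cdot 1 = 8 - 8 = 0$)
$\left(-11 + g\right) - 61940 = \left(-11 + 0\right) - 61940 = -11 - 61940 = -61951$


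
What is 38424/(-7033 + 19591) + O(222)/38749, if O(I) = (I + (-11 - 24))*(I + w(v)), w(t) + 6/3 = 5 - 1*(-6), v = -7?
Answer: 338559917/81101657 ≈ 4.1745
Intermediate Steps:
w(t) = 9 (w(t) = -2 + (5 - 1*(-6)) = -2 + (5 + 6) = -2 + 11 = 9)
O(I) = (-35 + I)*(9 + I) (O(I) = (I + (-11 - 24))*(I + 9) = (I - 35)*(9 + I) = (-35 + I)*(9 + I))
38424/(-7033 + 19591) + O(222)/38749 = 38424/(-7033 + 19591) + (-315 + 222**2 - 26*222)/38749 = 38424/12558 + (-315 + 49284 - 5772)*(1/38749) = 38424*(1/12558) + 43197*(1/38749) = 6404/2093 + 43197/38749 = 338559917/81101657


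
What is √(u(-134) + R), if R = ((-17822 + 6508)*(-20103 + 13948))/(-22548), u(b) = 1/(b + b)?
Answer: I*√1762148062027833/755358 ≈ 55.574*I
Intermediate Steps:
u(b) = 1/(2*b)
R = -34818835/11274 (R = -11314*(-6155)*(-1/22548) = 69637670*(-1/22548) = -34818835/11274 ≈ -3088.4)
√(u(-134) + R) = √((½)/(-134) - 34818835/11274) = √((½)*(-1/134) - 34818835/11274) = √(-1/268 - 34818835/11274) = √(-4665729527/1510716) = I*√1762148062027833/755358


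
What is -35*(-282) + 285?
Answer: 10155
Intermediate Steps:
-35*(-282) + 285 = 9870 + 285 = 10155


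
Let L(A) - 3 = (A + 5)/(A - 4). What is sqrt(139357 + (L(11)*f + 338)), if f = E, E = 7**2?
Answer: sqrt(139954) ≈ 374.10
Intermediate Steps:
E = 49
L(A) = 3 + (5 + A)/(-4 + A) (L(A) = 3 + (A + 5)/(A - 4) = 3 + (5 + A)/(-4 + A))
f = 49
sqrt(139357 + (L(11)*f + 338)) = sqrt(139357 + (((-7 + 4*11)/(-4 + 11))*49 + 338)) = sqrt(139357 + (((-7 + 44)/7)*49 + 338)) = sqrt(139357 + (((1/7)*37)*49 + 338)) = sqrt(139357 + ((37/7)*49 + 338)) = sqrt(139357 + (259 + 338)) = sqrt(139357 + 597) = sqrt(139954)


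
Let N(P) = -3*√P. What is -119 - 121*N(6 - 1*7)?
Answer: -119 + 363*I ≈ -119.0 + 363.0*I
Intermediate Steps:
-119 - 121*N(6 - 1*7) = -119 - (-363)*√(6 - 1*7) = -119 - (-363)*√(6 - 7) = -119 - (-363)*√(-1) = -119 - (-363)*I = -119 + 363*I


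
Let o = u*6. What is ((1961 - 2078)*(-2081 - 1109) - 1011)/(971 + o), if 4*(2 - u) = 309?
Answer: 744438/1039 ≈ 716.50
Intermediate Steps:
u = -301/4 (u = 2 - 1/4*309 = 2 - 309/4 = -301/4 ≈ -75.250)
o = -903/2 (o = -301/4*6 = -903/2 ≈ -451.50)
((1961 - 2078)*(-2081 - 1109) - 1011)/(971 + o) = ((1961 - 2078)*(-2081 - 1109) - 1011)/(971 - 903/2) = (-117*(-3190) - 1011)/(1039/2) = (373230 - 1011)*(2/1039) = 372219*(2/1039) = 744438/1039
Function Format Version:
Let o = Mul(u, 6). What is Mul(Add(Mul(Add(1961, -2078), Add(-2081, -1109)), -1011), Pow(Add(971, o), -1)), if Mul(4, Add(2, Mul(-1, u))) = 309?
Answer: Rational(744438, 1039) ≈ 716.50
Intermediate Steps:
u = Rational(-301, 4) (u = Add(2, Mul(Rational(-1, 4), 309)) = Add(2, Rational(-309, 4)) = Rational(-301, 4) ≈ -75.250)
o = Rational(-903, 2) (o = Mul(Rational(-301, 4), 6) = Rational(-903, 2) ≈ -451.50)
Mul(Add(Mul(Add(1961, -2078), Add(-2081, -1109)), -1011), Pow(Add(971, o), -1)) = Mul(Add(Mul(Add(1961, -2078), Add(-2081, -1109)), -1011), Pow(Add(971, Rational(-903, 2)), -1)) = Mul(Add(Mul(-117, -3190), -1011), Pow(Rational(1039, 2), -1)) = Mul(Add(373230, -1011), Rational(2, 1039)) = Mul(372219, Rational(2, 1039)) = Rational(744438, 1039)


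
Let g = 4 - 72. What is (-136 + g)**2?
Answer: 41616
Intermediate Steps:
g = -68
(-136 + g)**2 = (-136 - 68)**2 = (-204)**2 = 41616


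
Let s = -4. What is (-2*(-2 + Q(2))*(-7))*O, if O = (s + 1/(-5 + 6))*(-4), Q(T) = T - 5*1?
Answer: -840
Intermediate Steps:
Q(T) = -5 + T (Q(T) = T - 5 = -5 + T)
O = 12 (O = (-4 + 1/(-5 + 6))*(-4) = (-4 + 1/1)*(-4) = (-4 + 1)*(-4) = -3*(-4) = 12)
(-2*(-2 + Q(2))*(-7))*O = (-2*(-2 + (-5 + 2))*(-7))*12 = (-2*(-2 - 3)*(-7))*12 = (-2*(-5)*(-7))*12 = (10*(-7))*12 = -70*12 = -840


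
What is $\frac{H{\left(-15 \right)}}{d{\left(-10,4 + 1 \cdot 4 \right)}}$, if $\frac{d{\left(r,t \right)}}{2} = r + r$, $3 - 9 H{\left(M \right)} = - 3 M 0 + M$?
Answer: $- \frac{1}{20} \approx -0.05$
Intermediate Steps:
$H{\left(M \right)} = \frac{1}{3} - \frac{M}{9}$ ($H{\left(M \right)} = \frac{1}{3} - \frac{- 3 M 0 + M}{9} = \frac{1}{3} - \frac{0 + M}{9} = \frac{1}{3} - \frac{M}{9}$)
$d{\left(r,t \right)} = 4 r$ ($d{\left(r,t \right)} = 2 \left(r + r\right) = 2 \cdot 2 r = 4 r$)
$\frac{H{\left(-15 \right)}}{d{\left(-10,4 + 1 \cdot 4 \right)}} = \frac{\frac{1}{3} - - \frac{5}{3}}{4 \left(-10\right)} = \frac{\frac{1}{3} + \frac{5}{3}}{-40} = 2 \left(- \frac{1}{40}\right) = - \frac{1}{20}$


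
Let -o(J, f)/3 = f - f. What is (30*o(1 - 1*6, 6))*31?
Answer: 0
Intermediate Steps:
o(J, f) = 0 (o(J, f) = -3*(f - f) = -3*0 = 0)
(30*o(1 - 1*6, 6))*31 = (30*0)*31 = 0*31 = 0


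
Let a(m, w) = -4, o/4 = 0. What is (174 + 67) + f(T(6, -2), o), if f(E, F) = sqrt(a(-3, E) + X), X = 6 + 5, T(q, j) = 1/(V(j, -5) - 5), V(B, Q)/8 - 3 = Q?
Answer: 241 + sqrt(7) ≈ 243.65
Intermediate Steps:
o = 0 (o = 4*0 = 0)
V(B, Q) = 24 + 8*Q
T(q, j) = -1/21 (T(q, j) = 1/((24 + 8*(-5)) - 5) = 1/((24 - 40) - 5) = 1/(-16 - 5) = 1/(-21) = -1/21)
X = 11
f(E, F) = sqrt(7) (f(E, F) = sqrt(-4 + 11) = sqrt(7))
(174 + 67) + f(T(6, -2), o) = (174 + 67) + sqrt(7) = 241 + sqrt(7)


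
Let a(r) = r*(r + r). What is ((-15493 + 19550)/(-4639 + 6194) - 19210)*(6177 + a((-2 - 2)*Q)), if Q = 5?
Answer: -208385498661/1555 ≈ -1.3401e+8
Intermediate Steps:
a(r) = 2*r² (a(r) = r*(2*r) = 2*r²)
((-15493 + 19550)/(-4639 + 6194) - 19210)*(6177 + a((-2 - 2)*Q)) = ((-15493 + 19550)/(-4639 + 6194) - 19210)*(6177 + 2*((-2 - 2)*5)²) = (4057/1555 - 19210)*(6177 + 2*(-4*5)²) = (4057*(1/1555) - 19210)*(6177 + 2*(-20)²) = (4057/1555 - 19210)*(6177 + 2*400) = -29867493*(6177 + 800)/1555 = -29867493/1555*6977 = -208385498661/1555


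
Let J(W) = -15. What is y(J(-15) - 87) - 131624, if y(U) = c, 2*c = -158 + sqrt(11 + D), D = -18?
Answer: -131703 + I*sqrt(7)/2 ≈ -1.317e+5 + 1.3229*I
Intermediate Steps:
c = -79 + I*sqrt(7)/2 (c = (-158 + sqrt(11 - 18))/2 = (-158 + sqrt(-7))/2 = (-158 + I*sqrt(7))/2 = -79 + I*sqrt(7)/2 ≈ -79.0 + 1.3229*I)
y(U) = -79 + I*sqrt(7)/2
y(J(-15) - 87) - 131624 = (-79 + I*sqrt(7)/2) - 131624 = -131703 + I*sqrt(7)/2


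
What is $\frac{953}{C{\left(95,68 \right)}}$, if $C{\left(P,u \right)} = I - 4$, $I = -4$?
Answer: $- \frac{953}{8} \approx -119.13$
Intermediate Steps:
$C{\left(P,u \right)} = -8$ ($C{\left(P,u \right)} = -4 - 4 = -8$)
$\frac{953}{C{\left(95,68 \right)}} = \frac{953}{-8} = 953 \left(- \frac{1}{8}\right) = - \frac{953}{8}$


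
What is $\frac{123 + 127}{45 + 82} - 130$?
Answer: $- \frac{16260}{127} \approx -128.03$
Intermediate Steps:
$\frac{123 + 127}{45 + 82} - 130 = \frac{250}{127} - 130 = - \frac{16260}{127}$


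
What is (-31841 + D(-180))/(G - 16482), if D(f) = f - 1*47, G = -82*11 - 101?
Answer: 32068/17485 ≈ 1.8340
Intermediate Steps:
G = -1003 (G = -902 - 101 = -1003)
D(f) = -47 + f (D(f) = f - 47 = -47 + f)
(-31841 + D(-180))/(G - 16482) = (-31841 + (-47 - 180))/(-1003 - 16482) = (-31841 - 227)/(-17485) = -32068*(-1/17485) = 32068/17485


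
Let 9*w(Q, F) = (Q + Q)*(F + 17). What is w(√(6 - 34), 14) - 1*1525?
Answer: -1525 + 124*I*√7/9 ≈ -1525.0 + 36.453*I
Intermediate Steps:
w(Q, F) = 2*Q*(17 + F)/9 (w(Q, F) = ((Q + Q)*(F + 17))/9 = ((2*Q)*(17 + F))/9 = (2*Q*(17 + F))/9 = 2*Q*(17 + F)/9)
w(√(6 - 34), 14) - 1*1525 = 2*√(6 - 34)*(17 + 14)/9 - 1*1525 = (2/9)*√(-28)*31 - 1525 = (2/9)*(2*I*√7)*31 - 1525 = 124*I*√7/9 - 1525 = -1525 + 124*I*√7/9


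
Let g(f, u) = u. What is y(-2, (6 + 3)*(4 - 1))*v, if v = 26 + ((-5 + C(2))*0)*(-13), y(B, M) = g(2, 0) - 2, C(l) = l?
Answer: -52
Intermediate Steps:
y(B, M) = -2 (y(B, M) = 0 - 2 = -2)
v = 26 (v = 26 + ((-5 + 2)*0)*(-13) = 26 - 3*0*(-13) = 26 + 0*(-13) = 26 + 0 = 26)
y(-2, (6 + 3)*(4 - 1))*v = -2*26 = -52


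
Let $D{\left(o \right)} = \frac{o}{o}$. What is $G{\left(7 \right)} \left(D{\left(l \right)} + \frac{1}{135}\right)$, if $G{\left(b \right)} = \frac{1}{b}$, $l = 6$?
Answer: $\frac{136}{945} \approx 0.14392$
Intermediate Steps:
$D{\left(o \right)} = 1$
$G{\left(7 \right)} \left(D{\left(l \right)} + \frac{1}{135}\right) = \frac{1 + \frac{1}{135}}{7} = \frac{1}{7} \cdot \frac{136}{135} = \frac{136}{945}$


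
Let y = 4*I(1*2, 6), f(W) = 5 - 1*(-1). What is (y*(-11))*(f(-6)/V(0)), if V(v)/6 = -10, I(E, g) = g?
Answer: 132/5 ≈ 26.400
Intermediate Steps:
V(v) = -60 (V(v) = 6*(-10) = -60)
f(W) = 6 (f(W) = 5 + 1 = 6)
y = 24 (y = 4*6 = 24)
(y*(-11))*(f(-6)/V(0)) = (24*(-11))*(6/(-60)) = -1584*(-1)/60 = -264*(-⅒) = 132/5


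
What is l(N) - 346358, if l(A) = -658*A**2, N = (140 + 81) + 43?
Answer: -46206326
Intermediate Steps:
N = 264 (N = 221 + 43 = 264)
l(N) - 346358 = -658*264**2 - 346358 = -658*69696 - 346358 = -45859968 - 346358 = -46206326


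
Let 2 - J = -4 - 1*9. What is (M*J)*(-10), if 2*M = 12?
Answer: -900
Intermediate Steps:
M = 6 (M = (½)*12 = 6)
J = 15 (J = 2 - (-4 - 1*9) = 2 - (-4 - 9) = 2 - 1*(-13) = 2 + 13 = 15)
(M*J)*(-10) = (6*15)*(-10) = 90*(-10) = -900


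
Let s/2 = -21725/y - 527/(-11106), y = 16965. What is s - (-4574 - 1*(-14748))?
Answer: -7101412915/697827 ≈ -10176.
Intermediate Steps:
s = -1721017/697827 (s = 2*(-21725/16965 - 527/(-11106)) = 2*(-21725*1/16965 - 527*(-1/11106)) = 2*(-4345/3393 + 527/11106) = 2*(-1721017/1395654) = -1721017/697827 ≈ -2.4663)
s - (-4574 - 1*(-14748)) = -1721017/697827 - (-4574 - 1*(-14748)) = -1721017/697827 - (-4574 + 14748) = -1721017/697827 - 1*10174 = -1721017/697827 - 10174 = -7101412915/697827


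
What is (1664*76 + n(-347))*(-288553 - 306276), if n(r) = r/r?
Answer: -75225049485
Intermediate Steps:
n(r) = 1
(1664*76 + n(-347))*(-288553 - 306276) = (1664*76 + 1)*(-288553 - 306276) = (126464 + 1)*(-594829) = 126465*(-594829) = -75225049485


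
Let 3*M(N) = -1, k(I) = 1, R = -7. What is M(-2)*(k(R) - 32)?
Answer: 31/3 ≈ 10.333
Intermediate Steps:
M(N) = -⅓ (M(N) = (⅓)*(-1) = -⅓)
M(-2)*(k(R) - 32) = -(1 - 32)/3 = -⅓*(-31) = 31/3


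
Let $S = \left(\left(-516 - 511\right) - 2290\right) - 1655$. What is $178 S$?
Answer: $-885016$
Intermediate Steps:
$S = -4972$ ($S = \left(\left(-516 - 511\right) - 2290\right) - 1655 = \left(-1027 - 2290\right) - 1655 = -3317 - 1655 = -4972$)
$178 S = 178 \left(-4972\right) = -885016$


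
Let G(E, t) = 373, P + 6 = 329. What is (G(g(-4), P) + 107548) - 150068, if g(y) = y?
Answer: -42147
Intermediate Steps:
P = 323 (P = -6 + 329 = 323)
(G(g(-4), P) + 107548) - 150068 = (373 + 107548) - 150068 = 107921 - 150068 = -42147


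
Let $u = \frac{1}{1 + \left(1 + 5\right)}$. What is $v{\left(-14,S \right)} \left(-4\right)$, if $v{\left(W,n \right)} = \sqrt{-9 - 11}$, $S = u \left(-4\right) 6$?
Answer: $- 8 i \sqrt{5} \approx - 17.889 i$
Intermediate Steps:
$u = \frac{1}{7}$ ($u = \frac{1}{1 + 6} = \frac{1}{7} \approx 0.14286$)
$S = - \frac{24}{7}$ ($S = \frac{1}{7} \left(-4\right) 6 = \left(- \frac{4}{7}\right) 6 = - \frac{24}{7} \approx -3.4286$)
$v{\left(W,n \right)} = 2 i \sqrt{5}$ ($v{\left(W,n \right)} = \sqrt{-20} = 2 i \sqrt{5}$)
$v{\left(-14,S \right)} \left(-4\right) = 2 i \sqrt{5} \left(-4\right) = - 8 i \sqrt{5}$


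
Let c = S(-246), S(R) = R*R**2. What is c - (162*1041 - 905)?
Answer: -15054673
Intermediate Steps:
S(R) = R**3
c = -14886936 (c = (-246)**3 = -14886936)
c - (162*1041 - 905) = -14886936 - (162*1041 - 905) = -14886936 - (168642 - 905) = -14886936 - 1*167737 = -14886936 - 167737 = -15054673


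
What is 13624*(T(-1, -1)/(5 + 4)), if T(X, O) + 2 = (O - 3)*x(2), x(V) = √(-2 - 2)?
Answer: -27248/9 - 108992*I/9 ≈ -3027.6 - 12110.0*I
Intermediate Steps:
x(V) = 2*I (x(V) = √(-4) = 2*I)
T(X, O) = -2 + 2*I*(-3 + O) (T(X, O) = -2 + (O - 3)*(2*I) = -2 + (-3 + O)*(2*I) = -2 + 2*I*(-3 + O))
13624*(T(-1, -1)/(5 + 4)) = 13624*((-2 - 6*I + 2*I*(-1))/(5 + 4)) = 13624*((-2 - 6*I - 2*I)/9) = 13624*((-2 - 8*I)*(⅑)) = 13624*(-2/9 - 8*I/9) = -27248/9 - 108992*I/9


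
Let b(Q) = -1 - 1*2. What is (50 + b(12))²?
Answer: 2209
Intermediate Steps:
b(Q) = -3 (b(Q) = -1 - 2 = -3)
(50 + b(12))² = (50 - 3)² = 47² = 2209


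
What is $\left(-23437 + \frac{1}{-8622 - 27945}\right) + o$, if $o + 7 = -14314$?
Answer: $- \frac{1380696787}{36567} \approx -37758.0$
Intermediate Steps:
$o = -14321$ ($o = -7 - 14314 = -14321$)
$\left(-23437 + \frac{1}{-8622 - 27945}\right) + o = \left(-23437 + \frac{1}{-8622 - 27945}\right) - 14321 = \left(-23437 + \frac{1}{-36567}\right) - 14321 = \left(-23437 - \frac{1}{36567}\right) - 14321 = - \frac{857020780}{36567} - 14321 = - \frac{1380696787}{36567}$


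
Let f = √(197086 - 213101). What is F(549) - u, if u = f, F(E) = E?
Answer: 549 - I*√16015 ≈ 549.0 - 126.55*I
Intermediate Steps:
f = I*√16015 (f = √(-16015) = I*√16015 ≈ 126.55*I)
u = I*√16015 ≈ 126.55*I
F(549) - u = 549 - I*√16015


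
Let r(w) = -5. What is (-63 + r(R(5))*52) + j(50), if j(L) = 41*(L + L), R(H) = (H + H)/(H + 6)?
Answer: 3777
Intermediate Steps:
R(H) = 2*H/(6 + H) (R(H) = (2*H)/(6 + H) = 2*H/(6 + H))
j(L) = 82*L (j(L) = 41*(2*L) = 82*L)
(-63 + r(R(5))*52) + j(50) = (-63 - 5*52) + 82*50 = (-63 - 260) + 4100 = -323 + 4100 = 3777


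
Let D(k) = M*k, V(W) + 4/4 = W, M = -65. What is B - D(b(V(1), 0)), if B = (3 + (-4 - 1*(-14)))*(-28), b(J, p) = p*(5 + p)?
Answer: -364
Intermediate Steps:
V(W) = -1 + W
B = -364 (B = (3 + (-4 + 14))*(-28) = (3 + 10)*(-28) = 13*(-28) = -364)
D(k) = -65*k
B - D(b(V(1), 0)) = -364 - (-65)*0*(5 + 0) = -364 - (-65)*0*5 = -364 - (-65)*0 = -364 - 1*0 = -364 + 0 = -364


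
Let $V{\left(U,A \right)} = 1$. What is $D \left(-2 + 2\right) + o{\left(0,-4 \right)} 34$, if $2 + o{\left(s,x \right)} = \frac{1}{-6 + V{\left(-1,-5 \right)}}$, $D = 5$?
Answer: $- \frac{374}{5} \approx -74.8$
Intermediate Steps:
$o{\left(s,x \right)} = - \frac{11}{5}$ ($o{\left(s,x \right)} = -2 + \frac{1}{-6 + 1} = -2 + \frac{1}{-5} = -2 - \frac{1}{5} = - \frac{11}{5}$)
$D \left(-2 + 2\right) + o{\left(0,-4 \right)} 34 = 5 \left(-2 + 2\right) - \frac{374}{5} = 5 \cdot 0 - \frac{374}{5} = 0 - \frac{374}{5} = - \frac{374}{5}$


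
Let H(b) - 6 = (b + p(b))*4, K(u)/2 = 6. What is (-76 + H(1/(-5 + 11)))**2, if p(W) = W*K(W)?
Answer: 33856/9 ≈ 3761.8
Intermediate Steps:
K(u) = 12 (K(u) = 2*6 = 12)
p(W) = 12*W (p(W) = W*12 = 12*W)
H(b) = 6 + 52*b (H(b) = 6 + (b + 12*b)*4 = 6 + (13*b)*4 = 6 + 52*b)
(-76 + H(1/(-5 + 11)))**2 = (-76 + (6 + 52/(-5 + 11)))**2 = (-76 + (6 + 52/6))**2 = (-76 + (6 + 52*(1/6)))**2 = (-76 + (6 + 26/3))**2 = (-76 + 44/3)**2 = (-184/3)**2 = 33856/9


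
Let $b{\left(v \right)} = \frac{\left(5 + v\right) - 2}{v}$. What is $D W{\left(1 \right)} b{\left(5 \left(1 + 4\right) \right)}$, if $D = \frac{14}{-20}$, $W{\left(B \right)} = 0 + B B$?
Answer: $- \frac{98}{125} \approx -0.784$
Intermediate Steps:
$W{\left(B \right)} = B^{2}$ ($W{\left(B \right)} = 0 + B^{2} = B^{2}$)
$D = - \frac{7}{10}$ ($D = 14 \left(- \frac{1}{20}\right) = - \frac{7}{10} \approx -0.7$)
$b{\left(v \right)} = \frac{3 + v}{v}$
$D W{\left(1 \right)} b{\left(5 \left(1 + 4\right) \right)} = - \frac{7 \cdot 1^{2}}{10} \frac{3 + 5 \left(1 + 4\right)}{5 \left(1 + 4\right)} = \left(- \frac{7}{10}\right) 1 \frac{3 + 5 \cdot 5}{5 \cdot 5} = - \frac{7 \frac{3 + 25}{25}}{10} = - \frac{7 \cdot \frac{1}{25} \cdot 28}{10} = \left(- \frac{7}{10}\right) \frac{28}{25} = - \frac{98}{125}$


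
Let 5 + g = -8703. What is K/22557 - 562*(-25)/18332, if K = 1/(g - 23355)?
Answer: 5080796755109/6629264504106 ≈ 0.76642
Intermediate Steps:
g = -8708 (g = -5 - 8703 = -8708)
K = -1/32063 (K = 1/(-8708 - 23355) = 1/(-32063) = -1/32063 ≈ -3.1189e-5)
K/22557 - 562*(-25)/18332 = -1/32063/22557 - 562*(-25)/18332 = -1/32063*1/22557 + 14050*(1/18332) = -1/723245091 + 7025/9166 = 5080796755109/6629264504106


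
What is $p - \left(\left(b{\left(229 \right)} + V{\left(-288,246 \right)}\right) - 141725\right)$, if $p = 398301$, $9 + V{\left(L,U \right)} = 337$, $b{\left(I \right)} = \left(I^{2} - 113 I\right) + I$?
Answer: $512905$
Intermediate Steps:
$b{\left(I \right)} = I^{2} - 112 I$
$V{\left(L,U \right)} = 328$ ($V{\left(L,U \right)} = -9 + 337 = 328$)
$p - \left(\left(b{\left(229 \right)} + V{\left(-288,246 \right)}\right) - 141725\right) = 398301 - \left(\left(229 \left(-112 + 229\right) + 328\right) - 141725\right) = 398301 - \left(\left(229 \cdot 117 + 328\right) - 141725\right) = 398301 - \left(\left(26793 + 328\right) - 141725\right) = 398301 - \left(27121 - 141725\right) = 398301 - -114604 = 398301 + 114604 = 512905$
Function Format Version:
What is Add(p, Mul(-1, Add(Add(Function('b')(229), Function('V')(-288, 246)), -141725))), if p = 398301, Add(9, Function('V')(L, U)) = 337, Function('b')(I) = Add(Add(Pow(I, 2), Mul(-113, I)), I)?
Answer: 512905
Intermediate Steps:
Function('b')(I) = Add(Pow(I, 2), Mul(-112, I))
Function('V')(L, U) = 328 (Function('V')(L, U) = Add(-9, 337) = 328)
Add(p, Mul(-1, Add(Add(Function('b')(229), Function('V')(-288, 246)), -141725))) = Add(398301, Mul(-1, Add(Add(Mul(229, Add(-112, 229)), 328), -141725))) = Add(398301, Mul(-1, Add(Add(Mul(229, 117), 328), -141725))) = Add(398301, Mul(-1, Add(Add(26793, 328), -141725))) = Add(398301, Mul(-1, Add(27121, -141725))) = Add(398301, Mul(-1, -114604)) = Add(398301, 114604) = 512905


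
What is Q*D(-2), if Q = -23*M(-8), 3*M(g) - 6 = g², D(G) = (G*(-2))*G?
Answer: 12880/3 ≈ 4293.3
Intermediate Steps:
D(G) = -2*G² (D(G) = (-2*G)*G = -2*G²)
M(g) = 2 + g²/3
Q = -1610/3 (Q = -23*(2 + (⅓)*(-8)²) = -23*(2 + (⅓)*64) = -23*(2 + 64/3) = -23*70/3 = -1610/3 ≈ -536.67)
Q*D(-2) = -(-3220)*(-2)²/3 = -(-3220)*4/3 = -1610/3*(-8) = 12880/3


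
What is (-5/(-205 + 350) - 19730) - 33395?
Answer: -1540626/29 ≈ -53125.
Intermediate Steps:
(-5/(-205 + 350) - 19730) - 33395 = (-5/145 - 19730) - 33395 = ((1/145)*(-5) - 19730) - 33395 = (-1/29 - 19730) - 33395 = -572171/29 - 33395 = -1540626/29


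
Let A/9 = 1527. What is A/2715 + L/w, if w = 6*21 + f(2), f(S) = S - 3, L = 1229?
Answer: 336974/22625 ≈ 14.894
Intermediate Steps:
f(S) = -3 + S
A = 13743 (A = 9*1527 = 13743)
w = 125 (w = 6*21 + (-3 + 2) = 126 - 1 = 125)
A/2715 + L/w = 13743/2715 + 1229/125 = 13743*(1/2715) + 1229*(1/125) = 4581/905 + 1229/125 = 336974/22625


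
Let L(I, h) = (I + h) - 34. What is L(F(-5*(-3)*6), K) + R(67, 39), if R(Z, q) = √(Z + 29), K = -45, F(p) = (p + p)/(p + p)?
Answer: -78 + 4*√6 ≈ -68.202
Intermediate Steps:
F(p) = 1 (F(p) = (2*p)/((2*p)) = (2*p)*(1/(2*p)) = 1)
R(Z, q) = √(29 + Z)
L(I, h) = -34 + I + h
L(F(-5*(-3)*6), K) + R(67, 39) = (-34 + 1 - 45) + √(29 + 67) = -78 + √96 = -78 + 4*√6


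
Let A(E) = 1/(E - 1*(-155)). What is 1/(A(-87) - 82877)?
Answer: -68/5635635 ≈ -1.2066e-5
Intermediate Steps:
A(E) = 1/(155 + E) (A(E) = 1/(E + 155) = 1/(155 + E))
1/(A(-87) - 82877) = 1/(1/(155 - 87) - 82877) = 1/(1/68 - 82877) = 1/(-5635635/68) = -68/5635635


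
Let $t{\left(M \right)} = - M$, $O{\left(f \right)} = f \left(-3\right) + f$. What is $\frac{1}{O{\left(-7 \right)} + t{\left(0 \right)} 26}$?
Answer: $\frac{1}{14} \approx 0.071429$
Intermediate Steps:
$O{\left(f \right)} = - 2 f$ ($O{\left(f \right)} = - 3 f + f = - 2 f$)
$\frac{1}{O{\left(-7 \right)} + t{\left(0 \right)} 26} = \frac{1}{\left(-2\right) \left(-7\right) + \left(-1\right) 0 \cdot 26} = \frac{1}{14 + 0 \cdot 26} = \frac{1}{14 + 0} = \frac{1}{14}$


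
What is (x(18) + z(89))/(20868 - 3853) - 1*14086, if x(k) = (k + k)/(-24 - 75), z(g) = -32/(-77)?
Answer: -18454843326/1310155 ≈ -14086.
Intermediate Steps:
z(g) = 32/77 (z(g) = -32*(-1/77) = 32/77)
x(k) = -2*k/99 (x(k) = (2*k)/(-99) = (2*k)*(-1/99) = -2*k/99)
(x(18) + z(89))/(20868 - 3853) - 1*14086 = (-2/99*18 + 32/77)/(20868 - 3853) - 1*14086 = (-4/11 + 32/77)/17015 - 14086 = (4/77)*(1/17015) - 14086 = 4/1310155 - 14086 = -18454843326/1310155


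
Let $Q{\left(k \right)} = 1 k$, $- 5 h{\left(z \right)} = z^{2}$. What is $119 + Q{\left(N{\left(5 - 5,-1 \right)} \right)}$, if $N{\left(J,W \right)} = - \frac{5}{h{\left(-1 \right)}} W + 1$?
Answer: $95$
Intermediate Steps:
$h{\left(z \right)} = - \frac{z^{2}}{5}$
$N{\left(J,W \right)} = 1 + 25 W$ ($N{\left(J,W \right)} = - \frac{5}{\left(- \frac{1}{5}\right) \left(-1\right)^{2}} W + 1 = - \frac{5}{\left(- \frac{1}{5}\right) 1} W + 1 = - \frac{5}{- \frac{1}{5}} W + 1 = \left(-5\right) \left(-5\right) W + 1 = 25 W + 1 = 1 + 25 W$)
$Q{\left(k \right)} = k$
$119 + Q{\left(N{\left(5 - 5,-1 \right)} \right)} = 119 + \left(1 + 25 \left(-1\right)\right) = 119 + \left(1 - 25\right) = 119 - 24 = 95$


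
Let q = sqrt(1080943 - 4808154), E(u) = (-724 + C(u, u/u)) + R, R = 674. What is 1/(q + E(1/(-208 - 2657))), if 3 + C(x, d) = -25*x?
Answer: -17398572/1224673432915 - 328329*I*sqrt(3727211)/1224673432915 ≈ -1.4207e-5 - 0.00051758*I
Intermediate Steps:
C(x, d) = -3 - 25*x
E(u) = -53 - 25*u (E(u) = (-724 + (-3 - 25*u)) + 674 = (-727 - 25*u) + 674 = -53 - 25*u)
q = I*sqrt(3727211) (q = sqrt(-3727211) = I*sqrt(3727211) ≈ 1930.6*I)
1/(q + E(1/(-208 - 2657))) = 1/(I*sqrt(3727211) + (-53 - 25/(-208 - 2657))) = 1/(I*sqrt(3727211) + (-53 - 25/(-2865))) = 1/(I*sqrt(3727211) + (-53 - 25*(-1/2865))) = 1/(I*sqrt(3727211) + (-53 + 5/573)) = 1/(I*sqrt(3727211) - 30364/573) = 1/(-30364/573 + I*sqrt(3727211))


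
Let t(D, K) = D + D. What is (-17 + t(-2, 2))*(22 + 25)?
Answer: -987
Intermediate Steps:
t(D, K) = 2*D
(-17 + t(-2, 2))*(22 + 25) = (-17 + 2*(-2))*(22 + 25) = (-17 - 4)*47 = -21*47 = -987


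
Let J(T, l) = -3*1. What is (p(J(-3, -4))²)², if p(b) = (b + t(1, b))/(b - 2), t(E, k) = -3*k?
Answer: 1296/625 ≈ 2.0736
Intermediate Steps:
J(T, l) = -3
p(b) = -2*b/(-2 + b) (p(b) = (b - 3*b)/(b - 2) = (-2*b)/(-2 + b) = -2*b/(-2 + b))
(p(J(-3, -4))²)² = ((-2*(-3)/(-2 - 3))²)² = ((-2*(-3)/(-5))²)² = ((-2*(-3)*(-⅕))²)² = ((-6/5)²)² = (36/25)² = 1296/625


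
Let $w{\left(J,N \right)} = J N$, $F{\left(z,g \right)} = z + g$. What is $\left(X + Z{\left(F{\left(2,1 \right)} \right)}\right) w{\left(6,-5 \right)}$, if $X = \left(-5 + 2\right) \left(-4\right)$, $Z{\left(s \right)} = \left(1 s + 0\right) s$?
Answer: $-630$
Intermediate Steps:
$F{\left(z,g \right)} = g + z$
$Z{\left(s \right)} = s^{2}$ ($Z{\left(s \right)} = \left(s + 0\right) s = s s = s^{2}$)
$X = 12$ ($X = \left(-3\right) \left(-4\right) = 12$)
$\left(X + Z{\left(F{\left(2,1 \right)} \right)}\right) w{\left(6,-5 \right)} = \left(12 + \left(1 + 2\right)^{2}\right) 6 \left(-5\right) = \left(12 + 3^{2}\right) \left(-30\right) = \left(12 + 9\right) \left(-30\right) = 21 \left(-30\right) = -630$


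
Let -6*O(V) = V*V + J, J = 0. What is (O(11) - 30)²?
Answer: 90601/36 ≈ 2516.7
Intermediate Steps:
O(V) = -V²/6 (O(V) = -(V*V + 0)/6 = -(V² + 0)/6 = -V²/6)
(O(11) - 30)² = (-⅙*11² - 30)² = (-⅙*121 - 30)² = (-121/6 - 30)² = (-301/6)² = 90601/36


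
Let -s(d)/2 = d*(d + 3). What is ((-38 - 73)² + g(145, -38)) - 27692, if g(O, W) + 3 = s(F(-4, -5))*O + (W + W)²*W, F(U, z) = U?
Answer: -236022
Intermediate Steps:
s(d) = -2*d*(3 + d) (s(d) = -2*d*(d + 3) = -2*d*(3 + d))
g(O, W) = -3 - 8*O + 4*W³ (g(O, W) = -3 + ((-2*(-4)*(3 - 4))*O + (W + W)²*W) = -3 + ((-2*(-4)*(-1))*O + (2*W)²*W) = -3 + (-8*O + (4*W²)*W) = -3 + (-8*O + 4*W³) = -3 - 8*O + 4*W³)
((-38 - 73)² + g(145, -38)) - 27692 = ((-38 - 73)² + (-3 - 8*145 + 4*(-38)³)) - 27692 = ((-111)² + (-3 - 1160 + 4*(-54872))) - 27692 = (12321 + (-3 - 1160 - 219488)) - 27692 = (12321 - 220651) - 27692 = -208330 - 27692 = -236022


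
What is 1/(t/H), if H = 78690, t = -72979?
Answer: -78690/72979 ≈ -1.0783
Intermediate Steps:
1/(t/H) = 1/(-72979/78690) = -78690/72979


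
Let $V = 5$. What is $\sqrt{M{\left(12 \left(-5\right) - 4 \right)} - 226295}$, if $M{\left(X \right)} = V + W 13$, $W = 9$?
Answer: $i \sqrt{226173} \approx 475.58 i$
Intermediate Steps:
$M{\left(X \right)} = 122$ ($M{\left(X \right)} = 5 + 9 \cdot 13 = 5 + 117 = 122$)
$\sqrt{M{\left(12 \left(-5\right) - 4 \right)} - 226295} = \sqrt{122 - 226295} = \sqrt{-226173} = i \sqrt{226173}$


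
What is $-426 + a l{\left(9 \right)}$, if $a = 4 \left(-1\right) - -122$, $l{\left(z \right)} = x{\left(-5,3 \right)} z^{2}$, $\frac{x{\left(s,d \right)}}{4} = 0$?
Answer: $-426$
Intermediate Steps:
$x{\left(s,d \right)} = 0$ ($x{\left(s,d \right)} = 4 \cdot 0 = 0$)
$l{\left(z \right)} = 0$ ($l{\left(z \right)} = 0 z^{2} = 0$)
$a = 118$ ($a = -4 + 122 = 118$)
$-426 + a l{\left(9 \right)} = -426 + 118 \cdot 0 = -426 + 0 = -426$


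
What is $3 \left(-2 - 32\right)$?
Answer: $-102$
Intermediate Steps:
$3 \left(-2 - 32\right) = 3 \left(-34\right) = -102$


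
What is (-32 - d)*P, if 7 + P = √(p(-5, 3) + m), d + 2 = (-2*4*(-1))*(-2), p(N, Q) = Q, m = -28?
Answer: 98 - 70*I ≈ 98.0 - 70.0*I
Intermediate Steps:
d = -18 (d = -2 + (-2*4*(-1))*(-2) = -2 - 8*(-1)*(-2) = -2 + 8*(-2) = -2 - 16 = -18)
P = -7 + 5*I (P = -7 + √(3 - 28) = -7 + √(-25) = -7 + 5*I ≈ -7.0 + 5.0*I)
(-32 - d)*P = (-32 - 1*(-18))*(-7 + 5*I) = (-32 + 18)*(-7 + 5*I) = -14*(-7 + 5*I) = 98 - 70*I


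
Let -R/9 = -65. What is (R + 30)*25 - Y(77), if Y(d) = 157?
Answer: 15218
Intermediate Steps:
R = 585 (R = -9*(-65) = 585)
(R + 30)*25 - Y(77) = (585 + 30)*25 - 1*157 = 615*25 - 157 = 15375 - 157 = 15218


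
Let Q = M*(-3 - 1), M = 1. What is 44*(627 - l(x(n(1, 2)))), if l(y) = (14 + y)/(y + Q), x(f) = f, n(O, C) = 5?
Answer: 26752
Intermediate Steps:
Q = -4 (Q = 1*(-3 - 1) = 1*(-4) = -4)
l(y) = (14 + y)/(-4 + y) (l(y) = (14 + y)/(y - 4) = (14 + y)/(-4 + y))
44*(627 - l(x(n(1, 2)))) = 44*(627 - (14 + 5)/(-4 + 5)) = 44*(627 - 19/1) = 44*(627 - 19) = 44*608 = 26752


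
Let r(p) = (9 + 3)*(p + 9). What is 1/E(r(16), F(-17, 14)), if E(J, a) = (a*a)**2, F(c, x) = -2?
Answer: 1/16 ≈ 0.062500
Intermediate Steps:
r(p) = 108 + 12*p (r(p) = 12*(9 + p) = 108 + 12*p)
E(J, a) = a**4 (E(J, a) = (a**2)**2 = a**4)
1/E(r(16), F(-17, 14)) = 1/((-2)**4) = 1/16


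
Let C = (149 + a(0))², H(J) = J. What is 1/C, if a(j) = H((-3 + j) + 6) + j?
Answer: 1/23104 ≈ 4.3283e-5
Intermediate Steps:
a(j) = 3 + 2*j (a(j) = ((-3 + j) + 6) + j = (3 + j) + j = 3 + 2*j)
C = 23104 (C = (149 + (3 + 2*0))² = (149 + (3 + 0))² = (149 + 3)² = 152² = 23104)
1/C = 1/23104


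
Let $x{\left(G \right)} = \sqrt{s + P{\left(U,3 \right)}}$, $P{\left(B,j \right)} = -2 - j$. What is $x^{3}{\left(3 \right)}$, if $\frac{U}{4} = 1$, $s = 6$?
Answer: $1$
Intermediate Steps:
$U = 4$ ($U = 4 \cdot 1 = 4$)
$x{\left(G \right)} = 1$ ($x{\left(G \right)} = \sqrt{6 - 5} = \sqrt{1} = 1$)
$x^{3}{\left(3 \right)} = 1^{3} = 1$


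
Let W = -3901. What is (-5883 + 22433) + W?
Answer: 12649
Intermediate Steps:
(-5883 + 22433) + W = (-5883 + 22433) - 3901 = 16550 - 3901 = 12649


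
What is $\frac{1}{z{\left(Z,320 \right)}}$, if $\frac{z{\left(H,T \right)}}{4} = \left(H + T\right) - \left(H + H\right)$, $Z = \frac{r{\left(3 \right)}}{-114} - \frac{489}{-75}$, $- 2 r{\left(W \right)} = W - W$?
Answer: $\frac{25}{31348} \approx 0.0007975$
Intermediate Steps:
$r{\left(W \right)} = 0$ ($r{\left(W \right)} = - \frac{W - W}{2} = \left(- \frac{1}{2}\right) 0 = 0$)
$Z = \frac{163}{25}$ ($Z = \frac{0}{-114} - \frac{489}{-75} = 0 \left(- \frac{1}{114}\right) - - \frac{163}{25} = 0 + \frac{163}{25} = \frac{163}{25} \approx 6.52$)
$z{\left(H,T \right)} = - 4 H + 4 T$ ($z{\left(H,T \right)} = 4 \left(\left(H + T\right) - \left(H + H\right)\right) = 4 \left(\left(H + T\right) - 2 H\right) = 4 \left(T - H\right) = - 4 H + 4 T$)
$\frac{1}{z{\left(Z,320 \right)}} = \frac{1}{\left(-4\right) \frac{163}{25} + 4 \cdot 320} = \frac{1}{- \frac{652}{25} + 1280} = \frac{1}{\frac{31348}{25}} = \frac{25}{31348}$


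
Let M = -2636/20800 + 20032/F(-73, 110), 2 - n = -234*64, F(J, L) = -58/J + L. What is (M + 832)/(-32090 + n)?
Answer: -5323842551/89961206400 ≈ -0.059179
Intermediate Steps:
F(J, L) = L - 58/J
n = 14978 (n = 2 - (-234)*64 = 2 - 1*(-14976) = 2 + 14976 = 14978)
M = 949852151/5257200 (M = -2636/20800 + 20032/(110 - 58/(-73)) = -2636*1/20800 + 20032/(110 - 58*(-1/73)) = -659/5200 + 20032/(110 + 58/73) = -659/5200 + 20032/(8088/73) = -659/5200 + 20032*(73/8088) = -659/5200 + 182792/1011 = 949852151/5257200 ≈ 180.68)
(M + 832)/(-32090 + n) = (949852151/5257200 + 832)/(-32090 + 14978) = (5323842551/5257200)/(-17112) = (5323842551/5257200)*(-1/17112) = -5323842551/89961206400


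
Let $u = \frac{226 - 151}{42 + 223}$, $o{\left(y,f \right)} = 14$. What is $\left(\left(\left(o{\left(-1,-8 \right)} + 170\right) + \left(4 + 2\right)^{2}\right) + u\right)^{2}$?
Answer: $\frac{136305625}{2809} \approx 48525.0$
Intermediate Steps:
$u = \frac{15}{53}$ ($u = \frac{75}{265} = 75 \cdot \frac{1}{265} = \frac{15}{53} \approx 0.28302$)
$\left(\left(\left(o{\left(-1,-8 \right)} + 170\right) + \left(4 + 2\right)^{2}\right) + u\right)^{2} = \left(\left(\left(14 + 170\right) + \left(4 + 2\right)^{2}\right) + \frac{15}{53}\right)^{2} = \left(\left(184 + 6^{2}\right) + \frac{15}{53}\right)^{2} = \left(\left(184 + 36\right) + \frac{15}{53}\right)^{2} = \left(220 + \frac{15}{53}\right)^{2} = \left(\frac{11675}{53}\right)^{2} = \frac{136305625}{2809}$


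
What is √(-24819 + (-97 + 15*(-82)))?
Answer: I*√26146 ≈ 161.7*I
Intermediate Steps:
√(-24819 + (-97 + 15*(-82))) = √(-24819 + (-97 - 1230)) = √(-24819 - 1327) = √(-26146) = I*√26146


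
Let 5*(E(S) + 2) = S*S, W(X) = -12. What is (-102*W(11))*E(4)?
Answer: 7344/5 ≈ 1468.8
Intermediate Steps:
E(S) = -2 + S²/5 (E(S) = -2 + (S*S)/5 = -2 + S²/5)
(-102*W(11))*E(4) = (-102*(-12))*(-2 + (⅕)*4²) = 1224*(-2 + (⅕)*16) = 1224*(-2 + 16/5) = 1224*(6/5) = 7344/5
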